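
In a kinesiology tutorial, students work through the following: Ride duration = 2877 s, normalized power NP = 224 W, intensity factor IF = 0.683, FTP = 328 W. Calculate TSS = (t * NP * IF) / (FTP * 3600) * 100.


Numerator = 2877 * 224 * 0.683 = 440157.984
Denominator = 328 * 3600 = 1180800
TSS = 440157.984 / 1180800 * 100
= 37.28

37.28 TSS


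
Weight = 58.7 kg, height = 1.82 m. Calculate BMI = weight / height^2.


height^2 = 1.82^2 = 3.3124
BMI = 58.7 / 3.3124 = 17.72 kg/m^2

17.72 kg/m^2


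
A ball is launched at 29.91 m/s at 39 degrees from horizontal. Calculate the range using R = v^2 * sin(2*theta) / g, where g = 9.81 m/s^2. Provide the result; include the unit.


sin(2 * 39) = sin(78) = 0.978148
v^2 = 29.91^2 = 894.6081
R = 894.6081 * 0.978148 / 9.81
= 89.201 m

89.201 m


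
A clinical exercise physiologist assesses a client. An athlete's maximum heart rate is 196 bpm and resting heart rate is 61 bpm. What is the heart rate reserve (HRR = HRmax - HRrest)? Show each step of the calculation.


HRR = HRmax - HRrest
= 196 - 61
= 135 bpm

135 bpm


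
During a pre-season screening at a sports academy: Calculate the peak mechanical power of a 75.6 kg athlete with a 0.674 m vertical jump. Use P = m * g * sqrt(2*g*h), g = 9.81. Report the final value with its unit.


First, sqrt(2gh) = sqrt(2 * 9.81 * 0.674)
= sqrt(13.22388) = 3.636465 m/s
Power = 75.6 * 9.81 * 3.636465 = 2696.93 W

2696.93 W


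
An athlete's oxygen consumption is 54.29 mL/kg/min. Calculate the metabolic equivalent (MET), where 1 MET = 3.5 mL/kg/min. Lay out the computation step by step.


MET = VO2 / 3.5
= 54.29 / 3.5
= 15.51 METs

15.51 METs


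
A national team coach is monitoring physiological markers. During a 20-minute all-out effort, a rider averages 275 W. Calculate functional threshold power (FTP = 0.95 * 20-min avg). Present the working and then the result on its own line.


FTP = 0.95 * 275
= 261.25 W

261.25 W


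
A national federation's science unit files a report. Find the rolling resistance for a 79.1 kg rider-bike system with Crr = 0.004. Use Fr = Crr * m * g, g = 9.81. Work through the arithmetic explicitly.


m * g = 79.1 * 9.81 = 775.971 N
Fr = 0.004 * 775.971 = 3.104 N

3.104 N


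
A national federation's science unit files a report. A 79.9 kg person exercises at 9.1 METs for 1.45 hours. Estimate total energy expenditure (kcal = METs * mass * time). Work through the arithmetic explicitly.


Energy = METs * mass(kg) * time(h)
= 9.1 * 79.9 * 1.45
= 1054.28 kcal

1054.28 kcal


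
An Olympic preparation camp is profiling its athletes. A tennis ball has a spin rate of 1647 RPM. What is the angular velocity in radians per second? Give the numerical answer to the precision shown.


Convert RPM to rad/s: multiply by 2*pi and divide by 60
omega = 1647 * 2 * pi / 60
= 172.473 rad/s

172.473 rad/s


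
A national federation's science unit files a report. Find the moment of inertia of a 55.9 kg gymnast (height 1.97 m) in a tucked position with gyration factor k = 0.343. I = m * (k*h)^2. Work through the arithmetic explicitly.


Radius of gyration = 0.343 * 1.97 = 0.67571 m
I = 55.9 * 0.67571^2
= 55.9 * 0.456584
= 25.523 kg*m^2

25.523 kg*m^2


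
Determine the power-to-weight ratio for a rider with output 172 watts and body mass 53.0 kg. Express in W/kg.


P/W = 172 / 53.0 = 3.245 W/kg

3.245 W/kg


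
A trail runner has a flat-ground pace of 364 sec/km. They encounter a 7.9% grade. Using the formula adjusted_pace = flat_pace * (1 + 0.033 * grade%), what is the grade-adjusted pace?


Grade factor = 1 + 0.033 * 7.9 = 1.2607
Adjusted = 364 * 1.2607 = 458.89 sec/km

458.89 s/km


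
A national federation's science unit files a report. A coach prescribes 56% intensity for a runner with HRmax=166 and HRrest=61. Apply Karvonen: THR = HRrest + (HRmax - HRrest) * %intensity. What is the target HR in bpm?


Heart rate reserve = 166 - 61 = 105
Intensity fraction = 56 / 100 = 0.56
THR = 61 + 105 * 0.56 = 119.8 bpm

119.8 bpm


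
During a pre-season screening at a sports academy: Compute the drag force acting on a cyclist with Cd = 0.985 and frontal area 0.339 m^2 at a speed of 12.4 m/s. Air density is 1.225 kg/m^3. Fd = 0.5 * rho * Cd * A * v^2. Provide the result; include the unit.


Step 1: v^2 = 153.76
Step 2: Fd = 0.5 * 1.225 * 0.985 * 0.339 * 153.76
= 31.447 N

31.447 N


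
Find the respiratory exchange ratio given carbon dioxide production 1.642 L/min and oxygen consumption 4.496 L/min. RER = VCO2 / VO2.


VCO2 = 1.642 L/min
VO2 = 4.496 L/min
RER = 1.642 / 4.496 = 0.3652

0.3652


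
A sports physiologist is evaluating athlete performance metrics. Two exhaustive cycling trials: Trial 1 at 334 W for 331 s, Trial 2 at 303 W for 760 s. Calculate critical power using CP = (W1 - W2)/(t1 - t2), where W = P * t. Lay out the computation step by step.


W1 = 334 * 331 = 110554 J
W2 = 303 * 760 = 230280 J
CP = (110554 - 230280) / (331 - 760)
= -119726 / -429
= 279.08 W

279.08 W


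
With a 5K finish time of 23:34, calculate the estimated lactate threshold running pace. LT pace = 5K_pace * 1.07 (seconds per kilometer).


Race duration = 1414 s for 5 km
Average pace = 1414 / 5 = 282.8 s/km
LT pace = 282.8 * 1.07
= 302.6 s/km

302.6 s/km


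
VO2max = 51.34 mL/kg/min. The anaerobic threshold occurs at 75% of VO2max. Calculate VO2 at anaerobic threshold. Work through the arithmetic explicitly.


AT fraction = 75 / 100 = 0.75
AT VO2 = 51.34 * 0.75
= 38.51 mL/kg/min

38.51 mL/kg/min


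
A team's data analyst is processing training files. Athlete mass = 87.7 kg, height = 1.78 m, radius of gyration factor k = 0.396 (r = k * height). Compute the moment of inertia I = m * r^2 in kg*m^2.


r = k * height = 0.396 * 1.78 = 0.70488 m
r^2 = 0.70488^2 = 0.496856
I = 87.7 * 0.496856 = 43.574 kg*m^2

43.574 kg*m^2


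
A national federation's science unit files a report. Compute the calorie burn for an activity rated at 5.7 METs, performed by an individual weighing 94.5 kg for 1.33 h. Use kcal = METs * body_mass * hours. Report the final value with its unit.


Product of METs and mass = 5.7 * 94.5 = 538.65
Total kcal = 538.65 * 1.33 = 716.4 kcal

716.4 kcal


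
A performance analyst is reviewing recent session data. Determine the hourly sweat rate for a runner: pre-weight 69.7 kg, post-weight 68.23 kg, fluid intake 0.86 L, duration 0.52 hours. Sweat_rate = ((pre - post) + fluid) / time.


Mass lost = 69.7 - 68.23 = 1.47 kg
Add fluid consumed: 1.47 + 0.86 = 2.33 L total sweat
Sweat rate = 2.33 / 0.52 = 4.481 L/h

4.481 L/h


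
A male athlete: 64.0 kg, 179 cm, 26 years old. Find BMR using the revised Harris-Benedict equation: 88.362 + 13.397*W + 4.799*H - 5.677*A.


Intercept = 88.362
Weight contribution = 13.397 * 64.0 = 857.408
Height contribution = 4.799 * 179 = 859.021
Age contribution = 5.677 * 26 = 147.602
BMR = 88.362 + 857.408 + 859.021 - 147.602
= 1657.19 kcal/day

1657.19 kcal/day


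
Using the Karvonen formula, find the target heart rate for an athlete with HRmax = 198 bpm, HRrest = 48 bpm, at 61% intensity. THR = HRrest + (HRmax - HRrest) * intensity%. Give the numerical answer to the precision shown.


HRR = 198 - 48 = 150
THR = 48 + 150 * 0.61
= 48 + 91.5
= 139.5 bpm

139.5 bpm


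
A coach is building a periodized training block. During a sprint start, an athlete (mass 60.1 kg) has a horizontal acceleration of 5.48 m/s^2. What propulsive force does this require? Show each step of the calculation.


Propulsive force = mass * acceleration
= 60.1 kg * 5.48 m/s^2
= 329.35 N

329.35 N


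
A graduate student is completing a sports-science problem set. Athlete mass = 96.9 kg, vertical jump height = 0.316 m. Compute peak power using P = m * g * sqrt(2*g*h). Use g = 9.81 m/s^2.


sqrt(2 * 9.81 * 0.316) = sqrt(6.19992) = 2.489964 m/s
P = 96.9 * 9.81 * 2.489964
= 2366.93 W

2366.93 W


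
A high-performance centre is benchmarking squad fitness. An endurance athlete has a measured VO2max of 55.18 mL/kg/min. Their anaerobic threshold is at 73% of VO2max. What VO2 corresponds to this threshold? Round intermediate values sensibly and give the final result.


Anaerobic threshold VO2 = VO2max * 73%
= 55.18 * 0.73
= 40.28 mL/kg/min

40.28 mL/kg/min


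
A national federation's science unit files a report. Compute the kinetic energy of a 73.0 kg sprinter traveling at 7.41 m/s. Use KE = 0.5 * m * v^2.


Velocity squared = 54.9081
KE = 0.5 * 73.0 * 54.9081 = 2004.15 J

2004.15 J


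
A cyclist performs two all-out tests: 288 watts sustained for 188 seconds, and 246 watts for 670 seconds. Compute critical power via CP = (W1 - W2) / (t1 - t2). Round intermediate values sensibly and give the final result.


W1 = P1 * t1 = 288 * 188 = 54144 J
W2 = P2 * t2 = 246 * 670 = 164820 J
CP = (54144 - 164820) / (188 - 670)
= 229.62 W

229.62 W


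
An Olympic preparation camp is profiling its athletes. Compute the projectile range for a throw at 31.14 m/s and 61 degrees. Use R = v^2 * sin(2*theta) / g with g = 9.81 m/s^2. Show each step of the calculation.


Two times the angle = 122 degrees
sin(122) = 0.848048
R = 969.6996 * 0.848048 / 9.81 = 83.828 m

83.828 m


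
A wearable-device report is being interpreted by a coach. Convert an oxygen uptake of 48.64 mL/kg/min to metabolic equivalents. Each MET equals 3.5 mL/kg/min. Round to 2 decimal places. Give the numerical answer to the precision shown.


One MET = 3.5 mL/kg/min
Number of METs = 48.64 / 3.5
= 13.9 METs

13.9 METs


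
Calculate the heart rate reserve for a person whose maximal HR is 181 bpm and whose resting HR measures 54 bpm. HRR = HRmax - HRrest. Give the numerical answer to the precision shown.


HRmax = 181 bpm
HRrest = 54 bpm
HRR = 181 - 54 = 127 bpm

127 bpm


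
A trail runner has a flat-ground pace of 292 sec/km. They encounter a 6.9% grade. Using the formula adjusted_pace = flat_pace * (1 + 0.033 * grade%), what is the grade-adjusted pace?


Grade factor = 1 + 0.033 * 6.9 = 1.2277
Adjusted = 292 * 1.2277 = 358.49 sec/km

358.49 s/km


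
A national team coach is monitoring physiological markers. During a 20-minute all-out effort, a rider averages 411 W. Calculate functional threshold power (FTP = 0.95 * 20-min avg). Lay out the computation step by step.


FTP = 0.95 * 411
= 390.45 W

390.45 W


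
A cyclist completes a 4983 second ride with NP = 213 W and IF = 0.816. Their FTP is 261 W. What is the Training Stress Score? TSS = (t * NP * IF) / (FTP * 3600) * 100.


t * NP * IF = 4983 * 213 * 0.816 = 866085.264
FTP * 3600 = 939600
TSS = (866085.264 / 939600) * 100 = 92.18

92.18 TSS


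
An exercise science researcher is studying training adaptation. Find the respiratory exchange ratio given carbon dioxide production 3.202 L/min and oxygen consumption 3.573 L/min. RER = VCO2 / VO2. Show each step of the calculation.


VCO2 = 3.202 L/min
VO2 = 3.573 L/min
RER = 3.202 / 3.573 = 0.8962

0.8962


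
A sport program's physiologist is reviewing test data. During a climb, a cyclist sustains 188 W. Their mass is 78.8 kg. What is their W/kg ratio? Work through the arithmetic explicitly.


Power-to-weight = 188 W / 78.8 kg
= 2.386 W/kg

2.386 W/kg


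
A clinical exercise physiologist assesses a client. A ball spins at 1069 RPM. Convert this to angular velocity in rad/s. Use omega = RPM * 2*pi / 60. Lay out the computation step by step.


omega = 1069 * 2 * pi / 60
= 1069 * 6.28318531 / 60
= 6716.725 / 60
= 111.945 rad/s

111.945 rad/s


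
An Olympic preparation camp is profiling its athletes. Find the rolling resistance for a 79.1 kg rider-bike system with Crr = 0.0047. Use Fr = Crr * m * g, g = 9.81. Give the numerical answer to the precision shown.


m * g = 79.1 * 9.81 = 775.971 N
Fr = 0.0047 * 775.971 = 3.647 N

3.647 N


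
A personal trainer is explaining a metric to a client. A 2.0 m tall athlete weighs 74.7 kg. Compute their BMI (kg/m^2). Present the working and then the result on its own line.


height^2 = 4.0 m^2
BMI = 74.7 / 4.0 = 18.68 kg/m^2

18.68 kg/m^2


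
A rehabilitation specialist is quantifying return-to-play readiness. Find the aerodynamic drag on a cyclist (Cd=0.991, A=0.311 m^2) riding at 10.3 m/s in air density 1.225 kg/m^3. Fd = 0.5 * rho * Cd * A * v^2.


Fd = 0.5 * 1.225 * 0.991 * 0.311 * 10.3^2
= 0.5 * 1.225 * 0.991 * 0.311 * 106.09
= 20.027 N

20.027 N


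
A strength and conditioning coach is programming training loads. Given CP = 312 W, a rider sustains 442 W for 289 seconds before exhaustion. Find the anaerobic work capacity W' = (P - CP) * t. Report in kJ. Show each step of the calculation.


Excess power = 442 - 312 = 130 W
Work above CP = 130 * 289 = 37570 J
W' = 37.57 kJ

37.57 kJ


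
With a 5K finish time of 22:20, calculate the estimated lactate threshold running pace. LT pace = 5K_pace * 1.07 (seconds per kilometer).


Race duration = 1340 s for 5 km
Average pace = 1340 / 5 = 268.0 s/km
LT pace = 268.0 * 1.07
= 286.76 s/km

286.76 s/km


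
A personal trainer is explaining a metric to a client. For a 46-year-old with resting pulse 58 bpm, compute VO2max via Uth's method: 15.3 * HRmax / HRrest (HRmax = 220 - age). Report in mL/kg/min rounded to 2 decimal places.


Step 1: HRmax = 220 - 46 = 174 bpm
Step 2: Ratio = 174 / 58 = 3.0
Step 3: VO2max = 15.3 * 3.0 = 45.9 mL/kg/min

45.9 mL/kg/min


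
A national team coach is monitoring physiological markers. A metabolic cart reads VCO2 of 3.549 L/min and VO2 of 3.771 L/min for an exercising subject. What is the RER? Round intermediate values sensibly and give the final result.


RER = VCO2 / VO2 = 3.549 / 3.771 = 0.9411

0.9411


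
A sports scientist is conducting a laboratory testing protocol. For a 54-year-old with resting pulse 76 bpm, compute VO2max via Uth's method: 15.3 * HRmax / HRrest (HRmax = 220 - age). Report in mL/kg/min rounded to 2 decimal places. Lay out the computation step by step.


Step 1: HRmax = 220 - 54 = 166 bpm
Step 2: Ratio = 166 / 76 = 2.1842
Step 3: VO2max = 15.3 * 2.1842 = 33.42 mL/kg/min

33.42 mL/kg/min


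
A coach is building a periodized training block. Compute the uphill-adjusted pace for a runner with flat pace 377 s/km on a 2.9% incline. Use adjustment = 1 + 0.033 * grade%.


Adjustment factor = 1 + 0.033 * 2.9 = 1.0957
Grade-adjusted pace = 377 * 1.0957 = 413.08 s/km

413.08 s/km


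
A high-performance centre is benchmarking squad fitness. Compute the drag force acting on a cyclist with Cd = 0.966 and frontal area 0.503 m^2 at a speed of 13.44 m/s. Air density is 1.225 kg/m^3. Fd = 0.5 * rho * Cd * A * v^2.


Step 1: v^2 = 180.6336
Step 2: Fd = 0.5 * 1.225 * 0.966 * 0.503 * 180.6336
= 53.759 N

53.759 N


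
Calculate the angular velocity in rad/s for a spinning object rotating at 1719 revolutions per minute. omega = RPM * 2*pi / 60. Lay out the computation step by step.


omega = RPM * 2*pi / 60
= 1719 * 6.28318531 / 60
= 180.013 rad/s

180.013 rad/s


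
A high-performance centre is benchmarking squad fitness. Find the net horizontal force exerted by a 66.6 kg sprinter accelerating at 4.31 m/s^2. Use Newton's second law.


Newton's second law: F = m * a
F = 66.6 * 4.31 = 287.05 N

287.05 N


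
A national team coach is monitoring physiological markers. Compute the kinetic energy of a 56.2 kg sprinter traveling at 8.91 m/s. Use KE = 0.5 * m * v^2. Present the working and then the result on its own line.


Velocity squared = 79.3881
KE = 0.5 * 56.2 * 79.3881 = 2230.81 J

2230.81 J


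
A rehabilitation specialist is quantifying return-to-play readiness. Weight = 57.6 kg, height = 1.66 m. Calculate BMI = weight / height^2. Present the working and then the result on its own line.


height^2 = 1.66^2 = 2.7556
BMI = 57.6 / 2.7556 = 20.9 kg/m^2

20.9 kg/m^2


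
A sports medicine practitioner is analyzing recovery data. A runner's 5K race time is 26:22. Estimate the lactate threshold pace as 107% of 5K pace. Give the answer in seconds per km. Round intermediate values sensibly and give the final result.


Total race time = 26*60 + 22 = 1582 seconds
5K pace = 1582 / 5 = 316.4 sec/km
LT pace = 316.4 * 1.07 = 338.55 sec/km

338.55 s/km


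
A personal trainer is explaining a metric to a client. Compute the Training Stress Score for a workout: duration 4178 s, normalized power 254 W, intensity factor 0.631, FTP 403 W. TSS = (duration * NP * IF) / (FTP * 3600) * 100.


Product = 4178 * 254 * 0.631 = 669624.772
Base = 403 * 3600 = 1450800
TSS = 669624.772 / 1450800 * 100 = 46.16

46.16 TSS


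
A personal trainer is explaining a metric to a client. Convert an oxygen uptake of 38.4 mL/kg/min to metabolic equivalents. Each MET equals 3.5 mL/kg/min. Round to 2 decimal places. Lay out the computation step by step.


One MET = 3.5 mL/kg/min
Number of METs = 38.4 / 3.5
= 10.97 METs

10.97 METs


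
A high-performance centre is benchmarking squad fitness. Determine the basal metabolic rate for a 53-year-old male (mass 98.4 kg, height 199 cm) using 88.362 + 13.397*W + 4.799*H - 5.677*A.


BMR = 88.362 + 13.397*98.4 + 4.799*199 - 5.677*53
= 2060.75 kcal/day

2060.75 kcal/day


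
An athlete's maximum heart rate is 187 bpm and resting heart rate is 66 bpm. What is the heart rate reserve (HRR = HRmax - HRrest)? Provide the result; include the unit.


HRR = HRmax - HRrest
= 187 - 66
= 121 bpm

121 bpm


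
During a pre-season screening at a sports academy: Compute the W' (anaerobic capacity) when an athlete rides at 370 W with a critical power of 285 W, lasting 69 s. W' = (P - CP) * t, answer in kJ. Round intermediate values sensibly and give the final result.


Above-CP power = 85 W
Duration = 69 s
W' = 85 * 69 = 5865 J
Convert: 5865 / 1000 = 5.865 kJ

5.865 kJ


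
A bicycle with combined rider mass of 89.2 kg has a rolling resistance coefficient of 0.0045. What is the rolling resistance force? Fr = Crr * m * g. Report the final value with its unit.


Fr = 0.0045 * 89.2 * 9.81
= 0.4014 * 9.81
= 3.938 N

3.938 N


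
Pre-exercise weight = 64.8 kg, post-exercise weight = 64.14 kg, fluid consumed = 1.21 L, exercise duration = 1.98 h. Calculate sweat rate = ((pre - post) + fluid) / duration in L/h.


Weight loss = 64.8 - 64.14 = 0.66 kg (approx L)
Total sweat = 0.66 + 1.21 = 1.87 L
Sweat rate = 1.87 / 1.98 = 0.944 L/h

0.944 L/h


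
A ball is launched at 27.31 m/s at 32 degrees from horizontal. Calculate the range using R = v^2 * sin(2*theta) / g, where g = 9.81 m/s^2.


sin(2 * 32) = sin(64) = 0.898794
v^2 = 27.31^2 = 745.8361
R = 745.8361 * 0.898794 / 9.81
= 68.334 m

68.334 m


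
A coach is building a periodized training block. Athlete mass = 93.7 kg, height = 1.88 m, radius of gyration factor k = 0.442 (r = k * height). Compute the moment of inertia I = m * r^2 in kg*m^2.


r = k * height = 0.442 * 1.88 = 0.83096 m
r^2 = 0.83096^2 = 0.690495
I = 93.7 * 0.690495 = 64.699 kg*m^2

64.699 kg*m^2


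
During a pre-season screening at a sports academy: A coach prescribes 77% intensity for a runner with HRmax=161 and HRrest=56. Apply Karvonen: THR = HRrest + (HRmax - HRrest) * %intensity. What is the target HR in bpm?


Heart rate reserve = 161 - 56 = 105
Intensity fraction = 77 / 100 = 0.77
THR = 56 + 105 * 0.77 = 136.85 bpm

136.85 bpm


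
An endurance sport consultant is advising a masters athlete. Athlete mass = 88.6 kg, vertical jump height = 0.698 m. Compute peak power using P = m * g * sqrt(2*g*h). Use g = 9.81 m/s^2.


sqrt(2 * 9.81 * 0.698) = sqrt(13.69476) = 3.700643 m/s
P = 88.6 * 9.81 * 3.700643
= 3216.47 W

3216.47 W


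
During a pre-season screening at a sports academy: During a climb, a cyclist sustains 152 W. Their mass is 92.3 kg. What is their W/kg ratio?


Power-to-weight = 152 W / 92.3 kg
= 1.647 W/kg

1.647 W/kg


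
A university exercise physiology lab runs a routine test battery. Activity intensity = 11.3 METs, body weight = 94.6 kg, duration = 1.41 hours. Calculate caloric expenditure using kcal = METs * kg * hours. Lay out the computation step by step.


kcal = 11.3 * 94.6 * 1.41
= 1068.98 * 1.41
= 1507.26 kcal

1507.26 kcal


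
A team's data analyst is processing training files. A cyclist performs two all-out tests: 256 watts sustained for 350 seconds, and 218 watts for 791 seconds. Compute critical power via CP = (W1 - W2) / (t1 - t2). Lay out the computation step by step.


W1 = P1 * t1 = 256 * 350 = 89600 J
W2 = P2 * t2 = 218 * 791 = 172438 J
CP = (89600 - 172438) / (350 - 791)
= 187.84 W

187.84 W


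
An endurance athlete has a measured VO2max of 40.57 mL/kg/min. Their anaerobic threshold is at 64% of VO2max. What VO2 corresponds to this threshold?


Anaerobic threshold VO2 = VO2max * 64%
= 40.57 * 0.64
= 25.96 mL/kg/min

25.96 mL/kg/min


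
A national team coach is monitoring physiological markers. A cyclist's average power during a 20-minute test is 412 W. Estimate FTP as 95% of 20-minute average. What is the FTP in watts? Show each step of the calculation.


FTP = 20-min power * 0.95
= 412 * 0.95
= 391.4 W

391.4 W


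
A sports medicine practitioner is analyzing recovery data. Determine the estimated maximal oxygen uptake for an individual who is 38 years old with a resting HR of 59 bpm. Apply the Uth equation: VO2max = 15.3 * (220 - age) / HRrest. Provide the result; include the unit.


HRmax = 220 - 38 = 182
VO2max = 15.3 * (182 / 59)
= 15.3 * 3.0847
= 47.2 mL/kg/min

47.2 mL/kg/min


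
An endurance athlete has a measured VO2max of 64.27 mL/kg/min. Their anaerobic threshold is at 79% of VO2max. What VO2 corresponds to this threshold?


Anaerobic threshold VO2 = VO2max * 79%
= 64.27 * 0.79
= 50.77 mL/kg/min

50.77 mL/kg/min


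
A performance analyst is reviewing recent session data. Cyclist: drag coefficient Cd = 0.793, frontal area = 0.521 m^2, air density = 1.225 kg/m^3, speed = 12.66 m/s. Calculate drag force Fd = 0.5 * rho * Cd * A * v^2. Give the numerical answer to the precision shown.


v^2 = 12.66^2 = 160.2756
Fd = 0.5 * 1.225 * 0.793 * 0.521 * 160.2756
= 40.559 N

40.559 N


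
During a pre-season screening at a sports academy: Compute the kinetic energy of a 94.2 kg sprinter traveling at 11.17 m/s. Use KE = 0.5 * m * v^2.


Velocity squared = 124.7689
KE = 0.5 * 94.2 * 124.7689 = 5876.62 J

5876.62 J


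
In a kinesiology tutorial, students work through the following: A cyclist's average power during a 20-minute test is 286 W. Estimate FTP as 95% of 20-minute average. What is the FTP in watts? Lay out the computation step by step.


FTP = 20-min power * 0.95
= 286 * 0.95
= 271.7 W

271.7 W


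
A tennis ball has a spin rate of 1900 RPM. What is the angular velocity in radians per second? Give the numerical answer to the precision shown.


Convert RPM to rad/s: multiply by 2*pi and divide by 60
omega = 1900 * 2 * pi / 60
= 198.968 rad/s

198.968 rad/s


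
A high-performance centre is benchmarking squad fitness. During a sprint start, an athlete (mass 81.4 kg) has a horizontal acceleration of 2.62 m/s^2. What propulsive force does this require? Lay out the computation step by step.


Propulsive force = mass * acceleration
= 81.4 kg * 2.62 m/s^2
= 213.27 N

213.27 N


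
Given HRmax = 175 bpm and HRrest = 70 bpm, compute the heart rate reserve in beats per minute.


Heart rate reserve = maximum HR minus resting HR
HRR = 175 - 70 = 105 bpm

105 bpm


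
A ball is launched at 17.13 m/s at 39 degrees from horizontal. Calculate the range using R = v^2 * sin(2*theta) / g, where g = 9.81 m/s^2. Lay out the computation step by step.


sin(2 * 39) = sin(78) = 0.978148
v^2 = 17.13^2 = 293.4369
R = 293.4369 * 0.978148 / 9.81
= 29.258 m

29.258 m


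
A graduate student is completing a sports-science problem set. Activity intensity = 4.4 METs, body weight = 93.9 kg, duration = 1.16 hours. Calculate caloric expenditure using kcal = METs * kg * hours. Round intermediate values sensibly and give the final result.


kcal = 4.4 * 93.9 * 1.16
= 413.16 * 1.16
= 479.27 kcal

479.27 kcal


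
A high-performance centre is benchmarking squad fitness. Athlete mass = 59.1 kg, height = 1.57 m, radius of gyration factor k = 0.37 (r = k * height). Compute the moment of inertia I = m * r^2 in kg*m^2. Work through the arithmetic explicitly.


r = k * height = 0.37 * 1.57 = 0.5809 m
r^2 = 0.5809^2 = 0.337445
I = 59.1 * 0.337445 = 19.943 kg*m^2

19.943 kg*m^2


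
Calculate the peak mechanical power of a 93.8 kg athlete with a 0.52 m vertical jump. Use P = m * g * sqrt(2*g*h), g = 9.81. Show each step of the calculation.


First, sqrt(2gh) = sqrt(2 * 9.81 * 0.52)
= sqrt(10.2024) = 3.19412 m/s
Power = 93.8 * 9.81 * 3.19412 = 2939.16 W

2939.16 W


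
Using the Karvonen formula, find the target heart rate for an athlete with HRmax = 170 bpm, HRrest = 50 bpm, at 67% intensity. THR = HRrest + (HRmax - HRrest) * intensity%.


HRR = 170 - 50 = 120
THR = 50 + 120 * 0.67
= 50 + 80.4
= 130.4 bpm

130.4 bpm


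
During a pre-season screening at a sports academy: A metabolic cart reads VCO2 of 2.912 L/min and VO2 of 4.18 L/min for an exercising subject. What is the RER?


RER = VCO2 / VO2 = 2.912 / 4.18 = 0.6967

0.6967


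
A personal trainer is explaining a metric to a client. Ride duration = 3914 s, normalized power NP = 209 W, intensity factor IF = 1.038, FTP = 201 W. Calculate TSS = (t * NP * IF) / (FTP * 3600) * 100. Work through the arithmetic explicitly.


Numerator = 3914 * 209 * 1.038 = 849110.988
Denominator = 201 * 3600 = 723600
TSS = 849110.988 / 723600 * 100
= 117.35

117.35 TSS


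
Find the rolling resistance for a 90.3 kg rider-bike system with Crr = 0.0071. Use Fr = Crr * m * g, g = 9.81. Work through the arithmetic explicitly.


m * g = 90.3 * 9.81 = 885.843 N
Fr = 0.0071 * 885.843 = 6.289 N

6.289 N


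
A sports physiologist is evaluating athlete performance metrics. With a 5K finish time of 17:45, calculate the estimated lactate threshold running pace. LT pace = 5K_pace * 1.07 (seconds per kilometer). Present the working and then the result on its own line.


Race duration = 1065 s for 5 km
Average pace = 1065 / 5 = 213.0 s/km
LT pace = 213.0 * 1.07
= 227.91 s/km

227.91 s/km


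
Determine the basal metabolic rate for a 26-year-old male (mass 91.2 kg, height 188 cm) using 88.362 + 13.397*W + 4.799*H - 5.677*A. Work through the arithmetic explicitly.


BMR = 88.362 + 13.397*91.2 + 4.799*188 - 5.677*26
= 2064.78 kcal/day

2064.78 kcal/day


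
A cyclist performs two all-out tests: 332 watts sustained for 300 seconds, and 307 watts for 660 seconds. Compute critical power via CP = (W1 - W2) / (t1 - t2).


W1 = P1 * t1 = 332 * 300 = 99600 J
W2 = P2 * t2 = 307 * 660 = 202620 J
CP = (99600 - 202620) / (300 - 660)
= 286.17 W

286.17 W


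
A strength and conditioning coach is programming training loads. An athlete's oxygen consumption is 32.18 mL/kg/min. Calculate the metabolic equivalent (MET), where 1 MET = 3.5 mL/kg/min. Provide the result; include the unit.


MET = VO2 / 3.5
= 32.18 / 3.5
= 9.19 METs

9.19 METs


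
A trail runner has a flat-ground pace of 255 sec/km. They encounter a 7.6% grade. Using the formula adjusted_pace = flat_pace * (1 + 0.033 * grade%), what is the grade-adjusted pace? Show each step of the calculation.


Grade factor = 1 + 0.033 * 7.6 = 1.2508
Adjusted = 255 * 1.2508 = 318.95 sec/km

318.95 s/km


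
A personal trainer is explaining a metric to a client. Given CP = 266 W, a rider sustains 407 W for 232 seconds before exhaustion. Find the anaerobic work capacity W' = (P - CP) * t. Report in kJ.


Excess power = 407 - 266 = 141 W
Work above CP = 141 * 232 = 32712 J
W' = 32.712 kJ

32.712 kJ


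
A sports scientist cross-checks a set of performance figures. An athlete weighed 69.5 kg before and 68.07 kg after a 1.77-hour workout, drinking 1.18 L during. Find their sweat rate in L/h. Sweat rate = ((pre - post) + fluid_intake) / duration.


Body mass change = 1.43 kg
Total sweat loss = 1.43 + 1.18 = 2.61 L
Rate = 2.61 / 1.77 = 1.475 L/h

1.475 L/h


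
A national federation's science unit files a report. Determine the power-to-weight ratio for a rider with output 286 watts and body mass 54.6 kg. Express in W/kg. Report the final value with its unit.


P/W = 286 / 54.6 = 5.238 W/kg

5.238 W/kg


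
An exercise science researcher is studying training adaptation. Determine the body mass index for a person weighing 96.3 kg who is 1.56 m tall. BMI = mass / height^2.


BMI = mass / height^2
= 96.3 / 1.56^2
= 96.3 / 2.4336
= 39.57 kg/m^2

39.57 kg/m^2


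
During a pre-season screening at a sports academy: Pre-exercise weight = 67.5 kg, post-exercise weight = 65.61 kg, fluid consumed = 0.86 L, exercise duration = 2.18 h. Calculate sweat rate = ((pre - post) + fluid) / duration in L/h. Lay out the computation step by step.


Weight loss = 67.5 - 65.61 = 1.89 kg (approx L)
Total sweat = 1.89 + 0.86 = 2.75 L
Sweat rate = 2.75 / 2.18 = 1.261 L/h

1.261 L/h


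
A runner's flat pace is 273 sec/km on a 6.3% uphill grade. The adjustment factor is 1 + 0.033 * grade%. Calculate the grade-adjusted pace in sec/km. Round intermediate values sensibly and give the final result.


Factor = 1 + 0.033 * 6.3 = 1.2079
Adjusted pace = 273 * 1.2079
= 329.76 sec/km

329.76 s/km


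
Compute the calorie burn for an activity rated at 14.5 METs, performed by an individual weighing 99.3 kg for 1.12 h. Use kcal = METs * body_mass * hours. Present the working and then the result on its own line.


Product of METs and mass = 14.5 * 99.3 = 1439.85
Total kcal = 1439.85 * 1.12 = 1612.63 kcal

1612.63 kcal


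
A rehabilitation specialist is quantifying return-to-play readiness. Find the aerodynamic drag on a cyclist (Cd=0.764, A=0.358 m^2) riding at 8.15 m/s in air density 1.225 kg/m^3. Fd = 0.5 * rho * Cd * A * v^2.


Fd = 0.5 * 1.225 * 0.764 * 0.358 * 8.15^2
= 0.5 * 1.225 * 0.764 * 0.358 * 66.4225
= 11.128 N

11.128 N


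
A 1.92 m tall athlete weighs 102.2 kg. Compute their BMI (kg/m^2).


height^2 = 3.6864 m^2
BMI = 102.2 / 3.6864 = 27.72 kg/m^2

27.72 kg/m^2


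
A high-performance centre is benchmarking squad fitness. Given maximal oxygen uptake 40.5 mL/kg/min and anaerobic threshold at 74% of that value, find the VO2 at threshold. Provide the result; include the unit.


Percentage as decimal = 0.74
VO2 at AT = 40.5 * 0.74 = 29.97 mL/kg/min

29.97 mL/kg/min


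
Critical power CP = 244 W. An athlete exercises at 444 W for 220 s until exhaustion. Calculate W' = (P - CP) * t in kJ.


P - CP = 444 - 244 = 200 W
W' = 200 * 220 = 44000 J
= 44000 / 1000 = 44.0 kJ

44.0 kJ


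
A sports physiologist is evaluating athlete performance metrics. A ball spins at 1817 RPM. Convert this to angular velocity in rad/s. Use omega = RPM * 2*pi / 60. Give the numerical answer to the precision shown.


omega = 1817 * 2 * pi / 60
= 1817 * 6.28318531 / 60
= 11416.548 / 60
= 190.276 rad/s

190.276 rad/s


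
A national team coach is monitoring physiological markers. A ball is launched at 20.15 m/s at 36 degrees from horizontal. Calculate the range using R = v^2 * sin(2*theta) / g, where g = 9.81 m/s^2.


sin(2 * 36) = sin(72) = 0.951057
v^2 = 20.15^2 = 406.0225
R = 406.0225 * 0.951057 / 9.81
= 39.363 m

39.363 m


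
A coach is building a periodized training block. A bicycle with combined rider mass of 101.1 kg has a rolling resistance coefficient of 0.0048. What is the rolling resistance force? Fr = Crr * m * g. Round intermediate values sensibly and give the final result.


Fr = 0.0048 * 101.1 * 9.81
= 0.48528 * 9.81
= 4.761 N

4.761 N


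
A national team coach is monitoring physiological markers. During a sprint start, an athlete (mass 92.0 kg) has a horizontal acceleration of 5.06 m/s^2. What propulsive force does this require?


Propulsive force = mass * acceleration
= 92.0 kg * 5.06 m/s^2
= 465.52 N

465.52 N


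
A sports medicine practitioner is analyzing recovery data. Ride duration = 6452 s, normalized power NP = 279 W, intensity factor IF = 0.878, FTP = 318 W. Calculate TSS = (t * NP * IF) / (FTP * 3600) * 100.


Numerator = 6452 * 279 * 0.878 = 1580494.824
Denominator = 318 * 3600 = 1144800
TSS = 1580494.824 / 1144800 * 100
= 138.06

138.06 TSS


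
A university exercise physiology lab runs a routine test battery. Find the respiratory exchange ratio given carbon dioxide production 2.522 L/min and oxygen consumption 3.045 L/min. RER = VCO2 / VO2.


VCO2 = 2.522 L/min
VO2 = 3.045 L/min
RER = 2.522 / 3.045 = 0.8282

0.8282


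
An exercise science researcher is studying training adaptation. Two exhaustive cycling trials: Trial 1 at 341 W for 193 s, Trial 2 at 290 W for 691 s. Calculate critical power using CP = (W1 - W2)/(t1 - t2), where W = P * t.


W1 = 341 * 193 = 65813 J
W2 = 290 * 691 = 200390 J
CP = (65813 - 200390) / (193 - 691)
= -134577 / -498
= 270.23 W

270.23 W


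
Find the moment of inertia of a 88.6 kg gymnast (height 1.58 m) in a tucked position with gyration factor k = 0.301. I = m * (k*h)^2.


Radius of gyration = 0.301 * 1.58 = 0.47558 m
I = 88.6 * 0.47558^2
= 88.6 * 0.226176
= 20.039 kg*m^2

20.039 kg*m^2


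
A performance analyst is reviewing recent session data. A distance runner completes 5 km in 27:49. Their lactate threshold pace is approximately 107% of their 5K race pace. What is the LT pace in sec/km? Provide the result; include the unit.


Convert to seconds: 27 min 49 s = 1669 s
Pace per km = 1669 / 5 = 333.8 s/km
LT pace = 333.8 * 1.07 = 357.17 s/km

357.17 s/km


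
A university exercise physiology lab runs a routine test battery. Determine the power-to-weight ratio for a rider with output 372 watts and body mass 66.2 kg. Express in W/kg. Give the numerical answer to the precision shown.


P/W = 372 / 66.2 = 5.619 W/kg

5.619 W/kg


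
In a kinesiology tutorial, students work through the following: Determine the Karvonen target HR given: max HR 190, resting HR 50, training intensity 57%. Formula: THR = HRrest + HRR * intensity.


HRR = HRmax - HRrest = 190 - 50 = 140
THR = 50 + 140 * 0.57
= 129.8 bpm

129.8 bpm


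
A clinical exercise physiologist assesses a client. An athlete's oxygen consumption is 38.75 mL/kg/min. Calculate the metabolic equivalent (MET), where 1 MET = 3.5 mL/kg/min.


MET = VO2 / 3.5
= 38.75 / 3.5
= 11.07 METs

11.07 METs


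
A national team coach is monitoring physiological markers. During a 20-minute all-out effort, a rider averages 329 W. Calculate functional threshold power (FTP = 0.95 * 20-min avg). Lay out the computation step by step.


FTP = 0.95 * 329
= 312.55 W

312.55 W


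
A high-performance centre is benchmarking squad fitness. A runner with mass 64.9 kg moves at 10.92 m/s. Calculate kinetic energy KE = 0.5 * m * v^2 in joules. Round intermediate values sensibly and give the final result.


v^2 = 10.92^2 = 119.2464
KE = 0.5 * 64.9 * 119.2464
= 3869.55 J

3869.55 J


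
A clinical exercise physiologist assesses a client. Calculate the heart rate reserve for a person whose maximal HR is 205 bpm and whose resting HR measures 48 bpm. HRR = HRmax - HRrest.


HRmax = 205 bpm
HRrest = 48 bpm
HRR = 205 - 48 = 157 bpm

157 bpm


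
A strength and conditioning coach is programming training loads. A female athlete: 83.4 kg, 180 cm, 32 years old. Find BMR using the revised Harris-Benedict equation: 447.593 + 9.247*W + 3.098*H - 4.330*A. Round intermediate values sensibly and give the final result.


Intercept = 447.593
Weight contribution = 9.247 * 83.4 = 771.1998
Height contribution = 3.098 * 180 = 557.64
Age contribution = 4.33 * 32 = 138.56
BMR = 447.593 + 771.1998 + 557.64 - 138.56
= 1637.87 kcal/day

1637.87 kcal/day


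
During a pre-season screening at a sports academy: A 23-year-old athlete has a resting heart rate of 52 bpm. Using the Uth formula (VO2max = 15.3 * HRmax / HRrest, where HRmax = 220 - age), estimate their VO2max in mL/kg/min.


HRmax = 220 - 23 = 197 bpm
Ratio = HRmax / HRrest = 197 / 52 = 3.7885
VO2max = 15.3 * 3.7885 = 57.96 mL/kg/min

57.96 mL/kg/min


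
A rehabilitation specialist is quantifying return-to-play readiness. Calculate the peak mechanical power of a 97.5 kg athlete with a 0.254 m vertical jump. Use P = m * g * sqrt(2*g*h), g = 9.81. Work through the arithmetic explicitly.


First, sqrt(2gh) = sqrt(2 * 9.81 * 0.254)
= sqrt(4.98348) = 2.232371 m/s
Power = 97.5 * 9.81 * 2.232371 = 2135.21 W

2135.21 W


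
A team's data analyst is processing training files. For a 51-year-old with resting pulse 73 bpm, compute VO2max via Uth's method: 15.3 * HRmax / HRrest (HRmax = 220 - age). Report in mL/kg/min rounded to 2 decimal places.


Step 1: HRmax = 220 - 51 = 169 bpm
Step 2: Ratio = 169 / 73 = 2.3151
Step 3: VO2max = 15.3 * 2.3151 = 35.42 mL/kg/min

35.42 mL/kg/min


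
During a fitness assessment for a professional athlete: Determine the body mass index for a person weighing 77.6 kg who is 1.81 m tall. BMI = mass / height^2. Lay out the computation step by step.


BMI = mass / height^2
= 77.6 / 1.81^2
= 77.6 / 3.2761
= 23.69 kg/m^2

23.69 kg/m^2


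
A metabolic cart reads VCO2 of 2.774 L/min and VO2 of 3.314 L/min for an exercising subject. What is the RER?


RER = VCO2 / VO2 = 2.774 / 3.314 = 0.8371

0.8371


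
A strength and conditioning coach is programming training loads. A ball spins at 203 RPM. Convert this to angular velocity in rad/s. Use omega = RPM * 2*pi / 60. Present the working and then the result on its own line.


omega = 203 * 2 * pi / 60
= 203 * 6.28318531 / 60
= 1275.487 / 60
= 21.258 rad/s

21.258 rad/s


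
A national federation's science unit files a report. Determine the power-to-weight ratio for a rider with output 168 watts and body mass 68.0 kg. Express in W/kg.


P/W = 168 / 68.0 = 2.471 W/kg

2.471 W/kg


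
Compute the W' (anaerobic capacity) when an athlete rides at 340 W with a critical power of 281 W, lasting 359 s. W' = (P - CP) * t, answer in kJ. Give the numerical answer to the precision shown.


Above-CP power = 59 W
Duration = 359 s
W' = 59 * 359 = 21181 J
Convert: 21181 / 1000 = 21.181 kJ

21.181 kJ


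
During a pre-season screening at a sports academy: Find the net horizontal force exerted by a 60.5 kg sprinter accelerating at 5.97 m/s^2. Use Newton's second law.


Newton's second law: F = m * a
F = 60.5 * 5.97 = 361.19 N

361.19 N


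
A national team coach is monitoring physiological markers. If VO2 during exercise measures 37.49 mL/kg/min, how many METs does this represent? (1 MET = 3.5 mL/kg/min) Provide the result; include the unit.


METs = VO2 / 3.5 = 37.49 / 3.5 = 10.71

10.71 METs


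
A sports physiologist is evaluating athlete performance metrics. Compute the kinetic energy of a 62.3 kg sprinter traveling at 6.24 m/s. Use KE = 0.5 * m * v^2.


Velocity squared = 38.9376
KE = 0.5 * 62.3 * 38.9376 = 1212.91 J

1212.91 J


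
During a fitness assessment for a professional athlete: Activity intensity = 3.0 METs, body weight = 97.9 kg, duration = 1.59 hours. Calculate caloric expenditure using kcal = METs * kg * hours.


kcal = 3.0 * 97.9 * 1.59
= 293.7 * 1.59
= 466.98 kcal

466.98 kcal


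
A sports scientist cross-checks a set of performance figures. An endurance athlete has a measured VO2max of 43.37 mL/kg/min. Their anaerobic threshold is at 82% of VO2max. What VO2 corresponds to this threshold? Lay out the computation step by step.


Anaerobic threshold VO2 = VO2max * 82%
= 43.37 * 0.82
= 35.56 mL/kg/min

35.56 mL/kg/min


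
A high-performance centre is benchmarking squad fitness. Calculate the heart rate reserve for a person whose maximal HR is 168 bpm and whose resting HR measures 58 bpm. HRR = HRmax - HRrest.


HRmax = 168 bpm
HRrest = 58 bpm
HRR = 168 - 58 = 110 bpm

110 bpm


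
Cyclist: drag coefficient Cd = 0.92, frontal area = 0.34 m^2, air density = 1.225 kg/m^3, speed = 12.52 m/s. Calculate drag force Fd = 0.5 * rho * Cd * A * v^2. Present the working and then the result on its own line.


v^2 = 12.52^2 = 156.7504
Fd = 0.5 * 1.225 * 0.92 * 0.34 * 156.7504
= 30.032 N

30.032 N
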